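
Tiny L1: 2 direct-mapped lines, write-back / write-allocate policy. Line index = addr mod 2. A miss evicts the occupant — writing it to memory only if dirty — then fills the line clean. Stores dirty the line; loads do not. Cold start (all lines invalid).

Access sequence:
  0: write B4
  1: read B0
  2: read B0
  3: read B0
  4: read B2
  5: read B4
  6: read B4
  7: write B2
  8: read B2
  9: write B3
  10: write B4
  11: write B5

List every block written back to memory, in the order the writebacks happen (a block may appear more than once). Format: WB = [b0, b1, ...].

WB = [4, 2, 3]

0: W B4 → L0 miss [D]
1: R B0 → L0 miss wb→B4 [-]
2: R B0 → L0 hit [-]
3: R B0 → L0 hit [-]
4: R B2 → L0 miss [-]
5: R B4 → L0 miss [-]
6: R B4 → L0 hit [-]
7: W B2 → L0 miss [D]
8: R B2 → L0 hit [D]
9: W B3 → L1 miss [D]
10: W B4 → L0 miss wb→B2 [D]
11: W B5 → L1 miss wb→B3 [D]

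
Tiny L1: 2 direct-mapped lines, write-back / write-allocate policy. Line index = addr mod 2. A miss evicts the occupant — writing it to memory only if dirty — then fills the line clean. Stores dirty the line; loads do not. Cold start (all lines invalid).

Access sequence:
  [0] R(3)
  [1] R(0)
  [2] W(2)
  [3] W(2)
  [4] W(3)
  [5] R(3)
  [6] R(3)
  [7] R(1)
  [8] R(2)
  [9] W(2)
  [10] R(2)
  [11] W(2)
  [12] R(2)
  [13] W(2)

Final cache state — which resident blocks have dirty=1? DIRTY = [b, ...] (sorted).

0: R B3 → L1 miss [-]
1: R B0 → L0 miss [-]
2: W B2 → L0 miss [D]
3: W B2 → L0 hit [D]
4: W B3 → L1 hit [D]
5: R B3 → L1 hit [D]
6: R B3 → L1 hit [D]
7: R B1 → L1 miss wb→B3 [-]
8: R B2 → L0 hit [D]
9: W B2 → L0 hit [D]
10: R B2 → L0 hit [D]
11: W B2 → L0 hit [D]
12: R B2 → L0 hit [D]
13: W B2 → L0 hit [D]

DIRTY = [2]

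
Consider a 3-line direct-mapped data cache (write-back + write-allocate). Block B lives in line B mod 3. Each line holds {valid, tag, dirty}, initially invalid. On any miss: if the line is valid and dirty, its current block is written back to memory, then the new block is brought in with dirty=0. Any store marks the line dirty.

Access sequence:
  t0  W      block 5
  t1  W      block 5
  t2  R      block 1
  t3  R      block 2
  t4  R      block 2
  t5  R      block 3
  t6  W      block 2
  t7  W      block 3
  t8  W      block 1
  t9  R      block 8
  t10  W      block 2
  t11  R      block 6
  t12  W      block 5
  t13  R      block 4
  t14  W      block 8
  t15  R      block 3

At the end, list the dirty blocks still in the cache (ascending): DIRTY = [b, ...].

0: W B5 -> L2 miss  d=D]
1: W B5 -> L2 hit  d=D]
2: R B1 -> L1 miss  d=-]
3: R B2 -> L2 miss wb->B5  d=-]
4: R B2 -> L2 hit  d=-]
5: R B3 -> L0 miss  d=-]
6: W B2 -> L2 hit  d=D]
7: W B3 -> L0 hit  d=D]
8: W B1 -> L1 hit  d=D]
9: R B8 -> L2 miss wb->B2  d=-]
10: W B2 -> L2 miss  d=D]
11: R B6 -> L0 miss wb->B3  d=-]
12: W B5 -> L2 miss wb->B2  d=D]
13: R B4 -> L1 miss wb->B1  d=-]
14: W B8 -> L2 miss wb->B5  d=D]
15: R B3 -> L0 miss  d=-]

DIRTY = [8]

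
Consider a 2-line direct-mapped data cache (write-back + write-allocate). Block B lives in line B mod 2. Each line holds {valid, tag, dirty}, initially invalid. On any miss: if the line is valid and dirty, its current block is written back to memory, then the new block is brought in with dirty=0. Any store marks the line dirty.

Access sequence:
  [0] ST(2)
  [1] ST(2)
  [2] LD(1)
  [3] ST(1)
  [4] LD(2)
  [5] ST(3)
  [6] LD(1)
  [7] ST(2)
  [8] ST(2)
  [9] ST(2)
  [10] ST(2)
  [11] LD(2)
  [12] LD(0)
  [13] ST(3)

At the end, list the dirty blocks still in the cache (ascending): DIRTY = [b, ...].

0: W B2 → L0 miss [D]
1: W B2 → L0 hit [D]
2: R B1 → L1 miss [-]
3: W B1 → L1 hit [D]
4: R B2 → L0 hit [D]
5: W B3 → L1 miss wb→B1 [D]
6: R B1 → L1 miss wb→B3 [-]
7: W B2 → L0 hit [D]
8: W B2 → L0 hit [D]
9: W B2 → L0 hit [D]
10: W B2 → L0 hit [D]
11: R B2 → L0 hit [D]
12: R B0 → L0 miss wb→B2 [-]
13: W B3 → L1 miss [D]

DIRTY = [3]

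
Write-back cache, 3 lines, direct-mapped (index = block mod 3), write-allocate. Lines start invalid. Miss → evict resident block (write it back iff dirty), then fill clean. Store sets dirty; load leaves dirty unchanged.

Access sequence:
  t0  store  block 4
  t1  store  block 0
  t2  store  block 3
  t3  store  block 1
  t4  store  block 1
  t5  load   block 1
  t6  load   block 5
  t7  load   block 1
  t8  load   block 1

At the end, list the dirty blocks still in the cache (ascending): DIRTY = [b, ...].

DIRTY = [1, 3]

0: W B4 → L1 miss [D]
1: W B0 → L0 miss [D]
2: W B3 → L0 miss wb→B0 [D]
3: W B1 → L1 miss wb→B4 [D]
4: W B1 → L1 hit [D]
5: R B1 → L1 hit [D]
6: R B5 → L2 miss [-]
7: R B1 → L1 hit [D]
8: R B1 → L1 hit [D]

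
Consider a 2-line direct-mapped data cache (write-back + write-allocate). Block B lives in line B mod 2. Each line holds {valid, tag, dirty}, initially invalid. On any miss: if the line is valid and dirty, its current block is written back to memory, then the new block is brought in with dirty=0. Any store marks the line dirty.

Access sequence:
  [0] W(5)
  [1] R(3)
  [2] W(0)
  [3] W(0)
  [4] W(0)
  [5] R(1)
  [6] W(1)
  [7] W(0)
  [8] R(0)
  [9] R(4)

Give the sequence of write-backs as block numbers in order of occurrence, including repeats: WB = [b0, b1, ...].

0: W B5 → L1 miss [D]
1: R B3 → L1 miss wb→B5 [-]
2: W B0 → L0 miss [D]
3: W B0 → L0 hit [D]
4: W B0 → L0 hit [D]
5: R B1 → L1 miss [-]
6: W B1 → L1 hit [D]
7: W B0 → L0 hit [D]
8: R B0 → L0 hit [D]
9: R B4 → L0 miss wb→B0 [-]

WB = [5, 0]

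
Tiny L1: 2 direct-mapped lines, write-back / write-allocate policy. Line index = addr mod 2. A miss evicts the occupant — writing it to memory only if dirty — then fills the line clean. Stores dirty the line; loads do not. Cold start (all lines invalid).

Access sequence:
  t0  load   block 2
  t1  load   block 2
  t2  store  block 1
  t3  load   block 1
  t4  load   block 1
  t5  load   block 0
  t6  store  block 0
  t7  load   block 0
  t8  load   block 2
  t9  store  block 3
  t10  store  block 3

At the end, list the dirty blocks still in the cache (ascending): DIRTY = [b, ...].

  0 | R B2 → L0 miss [-]
  1 | R B2 → L0 hit [-]
  2 | W B1 → L1 miss [D]
  3 | R B1 → L1 hit [D]
  4 | R B1 → L1 hit [D]
  5 | R B0 → L0 miss [-]
  6 | W B0 → L0 hit [D]
  7 | R B0 → L0 hit [D]
  8 | R B2 → L0 miss wb→B0 [-]
  9 | W B3 → L1 miss wb→B1 [D]
  10 | W B3 → L1 hit [D]

DIRTY = [3]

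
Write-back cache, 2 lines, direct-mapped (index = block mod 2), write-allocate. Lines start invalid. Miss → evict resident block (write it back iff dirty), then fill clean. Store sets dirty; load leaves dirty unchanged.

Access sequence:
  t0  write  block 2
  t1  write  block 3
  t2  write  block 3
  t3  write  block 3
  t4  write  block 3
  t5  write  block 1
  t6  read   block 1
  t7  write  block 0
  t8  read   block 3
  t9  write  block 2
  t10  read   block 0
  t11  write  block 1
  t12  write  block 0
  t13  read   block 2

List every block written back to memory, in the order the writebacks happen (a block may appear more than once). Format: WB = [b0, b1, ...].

  0 | W B2 → L0 miss [D]
  1 | W B3 → L1 miss [D]
  2 | W B3 → L1 hit [D]
  3 | W B3 → L1 hit [D]
  4 | W B3 → L1 hit [D]
  5 | W B1 → L1 miss wb→B3 [D]
  6 | R B1 → L1 hit [D]
  7 | W B0 → L0 miss wb→B2 [D]
  8 | R B3 → L1 miss wb→B1 [-]
  9 | W B2 → L0 miss wb→B0 [D]
  10 | R B0 → L0 miss wb→B2 [-]
  11 | W B1 → L1 miss [D]
  12 | W B0 → L0 hit [D]
  13 | R B2 → L0 miss wb→B0 [-]

WB = [3, 2, 1, 0, 2, 0]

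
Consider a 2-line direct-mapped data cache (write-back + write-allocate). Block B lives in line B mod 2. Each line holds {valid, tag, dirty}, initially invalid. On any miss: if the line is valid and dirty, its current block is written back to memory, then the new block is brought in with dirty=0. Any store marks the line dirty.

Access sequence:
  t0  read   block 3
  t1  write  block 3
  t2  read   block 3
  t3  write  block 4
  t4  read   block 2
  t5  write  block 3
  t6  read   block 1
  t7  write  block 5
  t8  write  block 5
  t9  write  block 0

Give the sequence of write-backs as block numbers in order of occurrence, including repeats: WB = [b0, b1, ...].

WB = [4, 3]

  0 | R B3 → L1 miss [-]
  1 | W B3 → L1 hit [D]
  2 | R B3 → L1 hit [D]
  3 | W B4 → L0 miss [D]
  4 | R B2 → L0 miss wb→B4 [-]
  5 | W B3 → L1 hit [D]
  6 | R B1 → L1 miss wb→B3 [-]
  7 | W B5 → L1 miss [D]
  8 | W B5 → L1 hit [D]
  9 | W B0 → L0 miss [D]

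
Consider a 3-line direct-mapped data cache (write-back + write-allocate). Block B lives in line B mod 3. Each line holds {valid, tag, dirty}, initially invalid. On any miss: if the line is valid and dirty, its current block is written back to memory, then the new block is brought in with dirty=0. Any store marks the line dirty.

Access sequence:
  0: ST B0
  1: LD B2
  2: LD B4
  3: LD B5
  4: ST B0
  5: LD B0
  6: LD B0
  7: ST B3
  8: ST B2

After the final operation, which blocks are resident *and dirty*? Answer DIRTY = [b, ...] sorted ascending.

0: W B0 -> L0 miss  d=D]
1: R B2 -> L2 miss  d=-]
2: R B4 -> L1 miss  d=-]
3: R B5 -> L2 miss  d=-]
4: W B0 -> L0 hit  d=D]
5: R B0 -> L0 hit  d=D]
6: R B0 -> L0 hit  d=D]
7: W B3 -> L0 miss wb->B0  d=D]
8: W B2 -> L2 miss  d=D]

DIRTY = [2, 3]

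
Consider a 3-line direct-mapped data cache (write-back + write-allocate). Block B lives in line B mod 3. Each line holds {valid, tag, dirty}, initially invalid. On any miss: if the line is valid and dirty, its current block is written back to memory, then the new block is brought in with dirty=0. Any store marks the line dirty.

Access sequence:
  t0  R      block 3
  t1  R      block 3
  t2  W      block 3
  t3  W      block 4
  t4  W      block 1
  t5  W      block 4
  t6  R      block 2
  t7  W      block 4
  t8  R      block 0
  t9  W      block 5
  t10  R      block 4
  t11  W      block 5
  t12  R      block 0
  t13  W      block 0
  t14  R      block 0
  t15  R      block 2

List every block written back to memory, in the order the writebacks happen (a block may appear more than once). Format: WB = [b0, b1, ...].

0: R B3 -> L0 miss  d=-]
1: R B3 -> L0 hit  d=-]
2: W B3 -> L0 hit  d=D]
3: W B4 -> L1 miss  d=D]
4: W B1 -> L1 miss wb->B4  d=D]
5: W B4 -> L1 miss wb->B1  d=D]
6: R B2 -> L2 miss  d=-]
7: W B4 -> L1 hit  d=D]
8: R B0 -> L0 miss wb->B3  d=-]
9: W B5 -> L2 miss  d=D]
10: R B4 -> L1 hit  d=D]
11: W B5 -> L2 hit  d=D]
12: R B0 -> L0 hit  d=-]
13: W B0 -> L0 hit  d=D]
14: R B0 -> L0 hit  d=D]
15: R B2 -> L2 miss wb->B5  d=-]

WB = [4, 1, 3, 5]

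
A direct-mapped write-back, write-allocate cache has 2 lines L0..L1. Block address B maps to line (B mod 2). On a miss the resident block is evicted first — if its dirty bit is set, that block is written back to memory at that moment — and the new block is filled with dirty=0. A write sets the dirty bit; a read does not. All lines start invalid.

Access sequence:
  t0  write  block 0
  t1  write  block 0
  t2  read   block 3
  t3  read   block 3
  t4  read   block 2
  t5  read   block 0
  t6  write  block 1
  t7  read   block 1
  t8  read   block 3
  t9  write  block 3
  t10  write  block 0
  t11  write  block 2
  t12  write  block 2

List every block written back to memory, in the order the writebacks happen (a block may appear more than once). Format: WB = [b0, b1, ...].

WB = [0, 1, 0]

0: W B0 → L0 miss [D]
1: W B0 → L0 hit [D]
2: R B3 → L1 miss [-]
3: R B3 → L1 hit [-]
4: R B2 → L0 miss wb→B0 [-]
5: R B0 → L0 miss [-]
6: W B1 → L1 miss [D]
7: R B1 → L1 hit [D]
8: R B3 → L1 miss wb→B1 [-]
9: W B3 → L1 hit [D]
10: W B0 → L0 hit [D]
11: W B2 → L0 miss wb→B0 [D]
12: W B2 → L0 hit [D]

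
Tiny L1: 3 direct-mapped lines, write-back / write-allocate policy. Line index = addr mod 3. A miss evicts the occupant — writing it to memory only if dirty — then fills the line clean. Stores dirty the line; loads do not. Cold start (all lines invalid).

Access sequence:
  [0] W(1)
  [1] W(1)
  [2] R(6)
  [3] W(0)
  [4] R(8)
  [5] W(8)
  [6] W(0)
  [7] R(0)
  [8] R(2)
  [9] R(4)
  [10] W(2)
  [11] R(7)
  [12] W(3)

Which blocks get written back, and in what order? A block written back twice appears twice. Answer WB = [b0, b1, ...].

WB = [8, 1, 0]

0: W B1 → L1 miss [D]
1: W B1 → L1 hit [D]
2: R B6 → L0 miss [-]
3: W B0 → L0 miss [D]
4: R B8 → L2 miss [-]
5: W B8 → L2 hit [D]
6: W B0 → L0 hit [D]
7: R B0 → L0 hit [D]
8: R B2 → L2 miss wb→B8 [-]
9: R B4 → L1 miss wb→B1 [-]
10: W B2 → L2 hit [D]
11: R B7 → L1 miss [-]
12: W B3 → L0 miss wb→B0 [D]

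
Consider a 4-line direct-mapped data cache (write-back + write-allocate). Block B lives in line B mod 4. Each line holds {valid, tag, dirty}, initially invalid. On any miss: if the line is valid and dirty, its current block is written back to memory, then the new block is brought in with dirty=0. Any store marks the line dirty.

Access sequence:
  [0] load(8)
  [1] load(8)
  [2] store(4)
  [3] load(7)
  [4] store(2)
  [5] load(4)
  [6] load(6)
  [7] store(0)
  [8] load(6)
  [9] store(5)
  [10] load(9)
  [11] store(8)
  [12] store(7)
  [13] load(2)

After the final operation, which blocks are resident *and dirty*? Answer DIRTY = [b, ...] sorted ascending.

0: R B8 → L0 miss [-]
1: R B8 → L0 hit [-]
2: W B4 → L0 miss [D]
3: R B7 → L3 miss [-]
4: W B2 → L2 miss [D]
5: R B4 → L0 hit [D]
6: R B6 → L2 miss wb→B2 [-]
7: W B0 → L0 miss wb→B4 [D]
8: R B6 → L2 hit [-]
9: W B5 → L1 miss [D]
10: R B9 → L1 miss wb→B5 [-]
11: W B8 → L0 miss wb→B0 [D]
12: W B7 → L3 hit [D]
13: R B2 → L2 miss [-]

DIRTY = [7, 8]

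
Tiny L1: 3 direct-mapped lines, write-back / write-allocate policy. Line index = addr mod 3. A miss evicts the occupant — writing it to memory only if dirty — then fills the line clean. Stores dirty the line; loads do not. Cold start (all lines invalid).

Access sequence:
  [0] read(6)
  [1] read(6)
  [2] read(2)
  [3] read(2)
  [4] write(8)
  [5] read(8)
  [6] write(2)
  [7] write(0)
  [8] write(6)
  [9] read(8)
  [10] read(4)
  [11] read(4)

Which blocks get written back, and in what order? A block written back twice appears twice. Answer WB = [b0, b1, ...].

WB = [8, 0, 2]

  0 | R B6 → L0 miss [-]
  1 | R B6 → L0 hit [-]
  2 | R B2 → L2 miss [-]
  3 | R B2 → L2 hit [-]
  4 | W B8 → L2 miss [D]
  5 | R B8 → L2 hit [D]
  6 | W B2 → L2 miss wb→B8 [D]
  7 | W B0 → L0 miss [D]
  8 | W B6 → L0 miss wb→B0 [D]
  9 | R B8 → L2 miss wb→B2 [-]
  10 | R B4 → L1 miss [-]
  11 | R B4 → L1 hit [-]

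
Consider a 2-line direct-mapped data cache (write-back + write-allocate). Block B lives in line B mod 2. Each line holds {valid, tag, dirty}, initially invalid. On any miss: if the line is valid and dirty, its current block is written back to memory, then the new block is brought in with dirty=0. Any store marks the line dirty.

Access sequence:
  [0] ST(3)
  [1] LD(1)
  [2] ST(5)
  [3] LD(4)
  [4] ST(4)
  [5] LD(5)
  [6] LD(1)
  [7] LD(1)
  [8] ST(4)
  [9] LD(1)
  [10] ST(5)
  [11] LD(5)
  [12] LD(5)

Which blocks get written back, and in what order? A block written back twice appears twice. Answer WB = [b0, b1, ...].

0: W B3 -> L1 miss  d=D]
1: R B1 -> L1 miss wb->B3  d=-]
2: W B5 -> L1 miss  d=D]
3: R B4 -> L0 miss  d=-]
4: W B4 -> L0 hit  d=D]
5: R B5 -> L1 hit  d=D]
6: R B1 -> L1 miss wb->B5  d=-]
7: R B1 -> L1 hit  d=-]
8: W B4 -> L0 hit  d=D]
9: R B1 -> L1 hit  d=-]
10: W B5 -> L1 miss  d=D]
11: R B5 -> L1 hit  d=D]
12: R B5 -> L1 hit  d=D]

WB = [3, 5]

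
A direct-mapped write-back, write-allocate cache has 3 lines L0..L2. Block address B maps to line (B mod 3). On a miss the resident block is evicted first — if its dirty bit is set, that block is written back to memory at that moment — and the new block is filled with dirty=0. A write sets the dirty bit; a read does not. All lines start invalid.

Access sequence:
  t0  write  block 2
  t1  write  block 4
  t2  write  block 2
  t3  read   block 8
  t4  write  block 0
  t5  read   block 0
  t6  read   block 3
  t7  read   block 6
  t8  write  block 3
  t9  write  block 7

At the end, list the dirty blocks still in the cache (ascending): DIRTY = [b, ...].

0: W B2 → L2 miss [D]
1: W B4 → L1 miss [D]
2: W B2 → L2 hit [D]
3: R B8 → L2 miss wb→B2 [-]
4: W B0 → L0 miss [D]
5: R B0 → L0 hit [D]
6: R B3 → L0 miss wb→B0 [-]
7: R B6 → L0 miss [-]
8: W B3 → L0 miss [D]
9: W B7 → L1 miss wb→B4 [D]

DIRTY = [3, 7]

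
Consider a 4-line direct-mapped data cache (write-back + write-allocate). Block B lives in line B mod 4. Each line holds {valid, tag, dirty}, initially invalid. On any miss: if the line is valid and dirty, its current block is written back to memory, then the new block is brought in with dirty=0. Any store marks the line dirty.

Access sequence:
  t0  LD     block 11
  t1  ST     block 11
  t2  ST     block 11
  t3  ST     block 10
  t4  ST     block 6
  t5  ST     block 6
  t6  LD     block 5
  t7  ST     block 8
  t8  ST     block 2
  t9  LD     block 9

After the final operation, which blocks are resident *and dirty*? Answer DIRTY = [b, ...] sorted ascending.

DIRTY = [2, 8, 11]

0: R B11 -> L3 miss  d=-]
1: W B11 -> L3 hit  d=D]
2: W B11 -> L3 hit  d=D]
3: W B10 -> L2 miss  d=D]
4: W B6 -> L2 miss wb->B10  d=D]
5: W B6 -> L2 hit  d=D]
6: R B5 -> L1 miss  d=-]
7: W B8 -> L0 miss  d=D]
8: W B2 -> L2 miss wb->B6  d=D]
9: R B9 -> L1 miss  d=-]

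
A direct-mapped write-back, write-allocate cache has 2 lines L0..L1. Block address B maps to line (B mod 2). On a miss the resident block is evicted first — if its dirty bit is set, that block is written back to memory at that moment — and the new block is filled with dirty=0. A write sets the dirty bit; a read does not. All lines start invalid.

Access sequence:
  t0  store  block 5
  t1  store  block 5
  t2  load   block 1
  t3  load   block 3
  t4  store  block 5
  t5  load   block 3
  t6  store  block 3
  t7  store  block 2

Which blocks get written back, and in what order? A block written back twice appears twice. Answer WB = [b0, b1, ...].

WB = [5, 5]

0: W B5 → L1 miss [D]
1: W B5 → L1 hit [D]
2: R B1 → L1 miss wb→B5 [-]
3: R B3 → L1 miss [-]
4: W B5 → L1 miss [D]
5: R B3 → L1 miss wb→B5 [-]
6: W B3 → L1 hit [D]
7: W B2 → L0 miss [D]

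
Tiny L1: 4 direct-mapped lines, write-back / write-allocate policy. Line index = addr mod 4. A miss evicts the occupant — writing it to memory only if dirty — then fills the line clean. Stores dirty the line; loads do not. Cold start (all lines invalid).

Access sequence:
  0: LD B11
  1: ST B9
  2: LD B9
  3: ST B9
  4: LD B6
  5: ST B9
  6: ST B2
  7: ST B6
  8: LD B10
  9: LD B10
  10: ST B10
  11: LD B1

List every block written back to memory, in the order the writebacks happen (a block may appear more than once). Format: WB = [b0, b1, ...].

WB = [2, 6, 9]

0: R B11 → L3 miss [-]
1: W B9 → L1 miss [D]
2: R B9 → L1 hit [D]
3: W B9 → L1 hit [D]
4: R B6 → L2 miss [-]
5: W B9 → L1 hit [D]
6: W B2 → L2 miss [D]
7: W B6 → L2 miss wb→B2 [D]
8: R B10 → L2 miss wb→B6 [-]
9: R B10 → L2 hit [-]
10: W B10 → L2 hit [D]
11: R B1 → L1 miss wb→B9 [-]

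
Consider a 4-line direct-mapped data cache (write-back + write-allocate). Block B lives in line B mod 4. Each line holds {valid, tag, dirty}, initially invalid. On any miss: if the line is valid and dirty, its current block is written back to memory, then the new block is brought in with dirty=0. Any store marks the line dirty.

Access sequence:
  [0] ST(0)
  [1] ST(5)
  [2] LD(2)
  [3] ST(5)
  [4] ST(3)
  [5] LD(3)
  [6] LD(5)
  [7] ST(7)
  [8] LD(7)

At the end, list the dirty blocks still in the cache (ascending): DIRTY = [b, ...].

DIRTY = [0, 5, 7]

0: W B0 -> L0 miss  d=D]
1: W B5 -> L1 miss  d=D]
2: R B2 -> L2 miss  d=-]
3: W B5 -> L1 hit  d=D]
4: W B3 -> L3 miss  d=D]
5: R B3 -> L3 hit  d=D]
6: R B5 -> L1 hit  d=D]
7: W B7 -> L3 miss wb->B3  d=D]
8: R B7 -> L3 hit  d=D]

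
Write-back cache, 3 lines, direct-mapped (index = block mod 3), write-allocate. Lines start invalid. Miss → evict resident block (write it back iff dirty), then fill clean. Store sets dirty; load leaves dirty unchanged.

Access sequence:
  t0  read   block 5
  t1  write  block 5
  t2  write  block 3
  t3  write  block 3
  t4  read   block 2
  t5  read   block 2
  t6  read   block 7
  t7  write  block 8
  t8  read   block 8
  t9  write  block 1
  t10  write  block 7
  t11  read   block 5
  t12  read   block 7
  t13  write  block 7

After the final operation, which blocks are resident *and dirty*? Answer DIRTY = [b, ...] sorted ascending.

DIRTY = [3, 7]

0: R B5 -> L2 miss  d=-]
1: W B5 -> L2 hit  d=D]
2: W B3 -> L0 miss  d=D]
3: W B3 -> L0 hit  d=D]
4: R B2 -> L2 miss wb->B5  d=-]
5: R B2 -> L2 hit  d=-]
6: R B7 -> L1 miss  d=-]
7: W B8 -> L2 miss  d=D]
8: R B8 -> L2 hit  d=D]
9: W B1 -> L1 miss  d=D]
10: W B7 -> L1 miss wb->B1  d=D]
11: R B5 -> L2 miss wb->B8  d=-]
12: R B7 -> L1 hit  d=D]
13: W B7 -> L1 hit  d=D]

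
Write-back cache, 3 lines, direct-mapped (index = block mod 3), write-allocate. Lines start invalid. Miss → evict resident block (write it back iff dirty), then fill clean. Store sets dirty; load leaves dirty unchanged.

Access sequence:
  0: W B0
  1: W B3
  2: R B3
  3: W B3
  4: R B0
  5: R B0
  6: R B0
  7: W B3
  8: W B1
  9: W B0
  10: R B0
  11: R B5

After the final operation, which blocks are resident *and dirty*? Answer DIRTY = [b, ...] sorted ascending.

0: W B0 → L0 miss [D]
1: W B3 → L0 miss wb→B0 [D]
2: R B3 → L0 hit [D]
3: W B3 → L0 hit [D]
4: R B0 → L0 miss wb→B3 [-]
5: R B0 → L0 hit [-]
6: R B0 → L0 hit [-]
7: W B3 → L0 miss [D]
8: W B1 → L1 miss [D]
9: W B0 → L0 miss wb→B3 [D]
10: R B0 → L0 hit [D]
11: R B5 → L2 miss [-]

DIRTY = [0, 1]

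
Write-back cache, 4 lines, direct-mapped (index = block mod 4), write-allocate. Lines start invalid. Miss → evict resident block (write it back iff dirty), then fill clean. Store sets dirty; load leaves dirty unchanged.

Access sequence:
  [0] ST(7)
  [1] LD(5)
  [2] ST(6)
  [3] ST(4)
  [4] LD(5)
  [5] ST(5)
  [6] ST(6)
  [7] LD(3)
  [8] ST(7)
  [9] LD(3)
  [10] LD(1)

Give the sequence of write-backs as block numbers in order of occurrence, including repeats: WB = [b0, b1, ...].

WB = [7, 7, 5]

0: W B7 -> L3 miss  d=D]
1: R B5 -> L1 miss  d=-]
2: W B6 -> L2 miss  d=D]
3: W B4 -> L0 miss  d=D]
4: R B5 -> L1 hit  d=-]
5: W B5 -> L1 hit  d=D]
6: W B6 -> L2 hit  d=D]
7: R B3 -> L3 miss wb->B7  d=-]
8: W B7 -> L3 miss  d=D]
9: R B3 -> L3 miss wb->B7  d=-]
10: R B1 -> L1 miss wb->B5  d=-]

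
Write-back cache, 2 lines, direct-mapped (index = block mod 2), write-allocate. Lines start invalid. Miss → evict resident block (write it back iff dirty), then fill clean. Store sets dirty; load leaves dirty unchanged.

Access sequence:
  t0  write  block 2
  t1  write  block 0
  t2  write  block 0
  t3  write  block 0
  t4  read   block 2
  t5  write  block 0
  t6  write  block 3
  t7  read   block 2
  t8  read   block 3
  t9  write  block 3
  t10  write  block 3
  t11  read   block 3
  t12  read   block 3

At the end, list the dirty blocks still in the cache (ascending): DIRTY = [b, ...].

DIRTY = [3]

  0 | W B2 → L0 miss [D]
  1 | W B0 → L0 miss wb→B2 [D]
  2 | W B0 → L0 hit [D]
  3 | W B0 → L0 hit [D]
  4 | R B2 → L0 miss wb→B0 [-]
  5 | W B0 → L0 miss [D]
  6 | W B3 → L1 miss [D]
  7 | R B2 → L0 miss wb→B0 [-]
  8 | R B3 → L1 hit [D]
  9 | W B3 → L1 hit [D]
  10 | W B3 → L1 hit [D]
  11 | R B3 → L1 hit [D]
  12 | R B3 → L1 hit [D]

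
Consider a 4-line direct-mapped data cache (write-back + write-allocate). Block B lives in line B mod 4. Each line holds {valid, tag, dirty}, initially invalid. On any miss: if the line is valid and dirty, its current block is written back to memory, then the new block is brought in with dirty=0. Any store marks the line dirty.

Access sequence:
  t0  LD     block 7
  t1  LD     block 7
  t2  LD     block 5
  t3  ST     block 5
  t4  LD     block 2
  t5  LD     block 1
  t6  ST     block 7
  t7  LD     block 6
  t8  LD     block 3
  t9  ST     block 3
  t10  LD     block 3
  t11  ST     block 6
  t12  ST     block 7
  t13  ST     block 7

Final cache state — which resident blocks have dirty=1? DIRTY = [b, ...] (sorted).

DIRTY = [6, 7]

  0 | R B7 → L3 miss [-]
  1 | R B7 → L3 hit [-]
  2 | R B5 → L1 miss [-]
  3 | W B5 → L1 hit [D]
  4 | R B2 → L2 miss [-]
  5 | R B1 → L1 miss wb→B5 [-]
  6 | W B7 → L3 hit [D]
  7 | R B6 → L2 miss [-]
  8 | R B3 → L3 miss wb→B7 [-]
  9 | W B3 → L3 hit [D]
  10 | R B3 → L3 hit [D]
  11 | W B6 → L2 hit [D]
  12 | W B7 → L3 miss wb→B3 [D]
  13 | W B7 → L3 hit [D]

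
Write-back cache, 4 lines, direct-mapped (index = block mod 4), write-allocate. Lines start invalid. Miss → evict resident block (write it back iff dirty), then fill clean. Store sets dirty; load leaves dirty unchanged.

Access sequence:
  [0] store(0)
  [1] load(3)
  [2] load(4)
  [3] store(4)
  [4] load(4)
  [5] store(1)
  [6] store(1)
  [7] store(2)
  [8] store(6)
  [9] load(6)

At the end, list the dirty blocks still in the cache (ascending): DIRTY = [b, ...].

0: W B0 -> L0 miss  d=D]
1: R B3 -> L3 miss  d=-]
2: R B4 -> L0 miss wb->B0  d=-]
3: W B4 -> L0 hit  d=D]
4: R B4 -> L0 hit  d=D]
5: W B1 -> L1 miss  d=D]
6: W B1 -> L1 hit  d=D]
7: W B2 -> L2 miss  d=D]
8: W B6 -> L2 miss wb->B2  d=D]
9: R B6 -> L2 hit  d=D]

DIRTY = [1, 4, 6]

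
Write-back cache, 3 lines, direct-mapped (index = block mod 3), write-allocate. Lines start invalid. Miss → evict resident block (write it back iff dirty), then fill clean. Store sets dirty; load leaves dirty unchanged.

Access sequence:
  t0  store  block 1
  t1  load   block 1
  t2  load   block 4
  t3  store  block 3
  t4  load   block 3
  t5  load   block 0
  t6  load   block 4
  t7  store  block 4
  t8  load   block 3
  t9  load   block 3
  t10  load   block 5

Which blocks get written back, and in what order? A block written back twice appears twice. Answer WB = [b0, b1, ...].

0: W B1 -> L1 miss  d=D]
1: R B1 -> L1 hit  d=D]
2: R B4 -> L1 miss wb->B1  d=-]
3: W B3 -> L0 miss  d=D]
4: R B3 -> L0 hit  d=D]
5: R B0 -> L0 miss wb->B3  d=-]
6: R B4 -> L1 hit  d=-]
7: W B4 -> L1 hit  d=D]
8: R B3 -> L0 miss  d=-]
9: R B3 -> L0 hit  d=-]
10: R B5 -> L2 miss  d=-]

WB = [1, 3]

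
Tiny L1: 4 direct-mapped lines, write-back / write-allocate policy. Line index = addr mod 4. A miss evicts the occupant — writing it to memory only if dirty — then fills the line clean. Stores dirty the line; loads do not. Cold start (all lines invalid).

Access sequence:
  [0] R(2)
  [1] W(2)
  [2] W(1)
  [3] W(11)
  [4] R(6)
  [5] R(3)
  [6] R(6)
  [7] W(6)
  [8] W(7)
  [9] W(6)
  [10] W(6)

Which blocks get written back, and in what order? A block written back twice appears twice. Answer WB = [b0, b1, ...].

WB = [2, 11]

0: R B2 → L2 miss [-]
1: W B2 → L2 hit [D]
2: W B1 → L1 miss [D]
3: W B11 → L3 miss [D]
4: R B6 → L2 miss wb→B2 [-]
5: R B3 → L3 miss wb→B11 [-]
6: R B6 → L2 hit [-]
7: W B6 → L2 hit [D]
8: W B7 → L3 miss [D]
9: W B6 → L2 hit [D]
10: W B6 → L2 hit [D]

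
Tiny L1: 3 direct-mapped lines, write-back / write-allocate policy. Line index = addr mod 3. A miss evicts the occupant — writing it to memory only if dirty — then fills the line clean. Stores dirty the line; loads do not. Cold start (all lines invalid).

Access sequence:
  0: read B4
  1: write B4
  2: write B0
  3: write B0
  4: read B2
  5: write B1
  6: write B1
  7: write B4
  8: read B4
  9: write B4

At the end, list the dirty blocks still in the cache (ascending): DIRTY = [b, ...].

0: R B4 → L1 miss [-]
1: W B4 → L1 hit [D]
2: W B0 → L0 miss [D]
3: W B0 → L0 hit [D]
4: R B2 → L2 miss [-]
5: W B1 → L1 miss wb→B4 [D]
6: W B1 → L1 hit [D]
7: W B4 → L1 miss wb→B1 [D]
8: R B4 → L1 hit [D]
9: W B4 → L1 hit [D]

DIRTY = [0, 4]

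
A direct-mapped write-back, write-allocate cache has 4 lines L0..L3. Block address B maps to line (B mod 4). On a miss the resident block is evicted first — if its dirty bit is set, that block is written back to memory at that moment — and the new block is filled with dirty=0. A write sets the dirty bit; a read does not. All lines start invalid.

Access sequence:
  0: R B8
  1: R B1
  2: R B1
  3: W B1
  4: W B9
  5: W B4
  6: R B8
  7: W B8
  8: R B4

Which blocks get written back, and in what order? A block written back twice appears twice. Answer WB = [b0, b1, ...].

WB = [1, 4, 8]

  0 | R B8 → L0 miss [-]
  1 | R B1 → L1 miss [-]
  2 | R B1 → L1 hit [-]
  3 | W B1 → L1 hit [D]
  4 | W B9 → L1 miss wb→B1 [D]
  5 | W B4 → L0 miss [D]
  6 | R B8 → L0 miss wb→B4 [-]
  7 | W B8 → L0 hit [D]
  8 | R B4 → L0 miss wb→B8 [-]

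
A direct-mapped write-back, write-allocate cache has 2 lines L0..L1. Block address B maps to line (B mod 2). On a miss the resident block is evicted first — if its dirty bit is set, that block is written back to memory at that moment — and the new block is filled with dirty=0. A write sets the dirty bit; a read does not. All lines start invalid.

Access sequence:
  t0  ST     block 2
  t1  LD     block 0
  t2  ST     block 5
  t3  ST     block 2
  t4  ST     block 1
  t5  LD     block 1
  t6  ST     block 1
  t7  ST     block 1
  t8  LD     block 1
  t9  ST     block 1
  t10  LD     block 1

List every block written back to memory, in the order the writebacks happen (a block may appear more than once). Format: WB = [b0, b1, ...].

0: W B2 → L0 miss [D]
1: R B0 → L0 miss wb→B2 [-]
2: W B5 → L1 miss [D]
3: W B2 → L0 miss [D]
4: W B1 → L1 miss wb→B5 [D]
5: R B1 → L1 hit [D]
6: W B1 → L1 hit [D]
7: W B1 → L1 hit [D]
8: R B1 → L1 hit [D]
9: W B1 → L1 hit [D]
10: R B1 → L1 hit [D]

WB = [2, 5]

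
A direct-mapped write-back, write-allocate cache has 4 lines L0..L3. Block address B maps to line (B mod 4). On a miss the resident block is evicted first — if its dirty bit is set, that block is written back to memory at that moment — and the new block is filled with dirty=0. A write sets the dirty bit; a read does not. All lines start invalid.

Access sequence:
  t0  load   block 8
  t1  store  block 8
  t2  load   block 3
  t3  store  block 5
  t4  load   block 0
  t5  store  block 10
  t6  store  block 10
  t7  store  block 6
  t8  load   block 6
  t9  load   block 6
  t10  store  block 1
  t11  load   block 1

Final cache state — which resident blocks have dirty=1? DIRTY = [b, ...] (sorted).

  0 | R B8 → L0 miss [-]
  1 | W B8 → L0 hit [D]
  2 | R B3 → L3 miss [-]
  3 | W B5 → L1 miss [D]
  4 | R B0 → L0 miss wb→B8 [-]
  5 | W B10 → L2 miss [D]
  6 | W B10 → L2 hit [D]
  7 | W B6 → L2 miss wb→B10 [D]
  8 | R B6 → L2 hit [D]
  9 | R B6 → L2 hit [D]
  10 | W B1 → L1 miss wb→B5 [D]
  11 | R B1 → L1 hit [D]

DIRTY = [1, 6]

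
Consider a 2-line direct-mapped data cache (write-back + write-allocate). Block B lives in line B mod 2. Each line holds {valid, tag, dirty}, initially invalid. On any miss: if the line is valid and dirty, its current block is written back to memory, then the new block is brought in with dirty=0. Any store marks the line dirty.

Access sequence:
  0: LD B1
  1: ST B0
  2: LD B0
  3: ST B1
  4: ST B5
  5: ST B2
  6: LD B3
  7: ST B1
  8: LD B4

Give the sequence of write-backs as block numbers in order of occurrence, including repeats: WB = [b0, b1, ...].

WB = [1, 0, 5, 2]

0: R B1 → L1 miss [-]
1: W B0 → L0 miss [D]
2: R B0 → L0 hit [D]
3: W B1 → L1 hit [D]
4: W B5 → L1 miss wb→B1 [D]
5: W B2 → L0 miss wb→B0 [D]
6: R B3 → L1 miss wb→B5 [-]
7: W B1 → L1 miss [D]
8: R B4 → L0 miss wb→B2 [-]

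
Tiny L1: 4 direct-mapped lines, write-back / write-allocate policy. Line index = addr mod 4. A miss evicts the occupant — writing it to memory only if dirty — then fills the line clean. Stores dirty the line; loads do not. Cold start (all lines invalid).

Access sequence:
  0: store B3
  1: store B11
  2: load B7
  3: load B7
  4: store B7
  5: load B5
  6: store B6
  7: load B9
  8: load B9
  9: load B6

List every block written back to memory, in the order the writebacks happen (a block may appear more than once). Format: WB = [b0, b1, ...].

WB = [3, 11]

0: W B3 -> L3 miss  d=D]
1: W B11 -> L3 miss wb->B3  d=D]
2: R B7 -> L3 miss wb->B11  d=-]
3: R B7 -> L3 hit  d=-]
4: W B7 -> L3 hit  d=D]
5: R B5 -> L1 miss  d=-]
6: W B6 -> L2 miss  d=D]
7: R B9 -> L1 miss  d=-]
8: R B9 -> L1 hit  d=-]
9: R B6 -> L2 hit  d=D]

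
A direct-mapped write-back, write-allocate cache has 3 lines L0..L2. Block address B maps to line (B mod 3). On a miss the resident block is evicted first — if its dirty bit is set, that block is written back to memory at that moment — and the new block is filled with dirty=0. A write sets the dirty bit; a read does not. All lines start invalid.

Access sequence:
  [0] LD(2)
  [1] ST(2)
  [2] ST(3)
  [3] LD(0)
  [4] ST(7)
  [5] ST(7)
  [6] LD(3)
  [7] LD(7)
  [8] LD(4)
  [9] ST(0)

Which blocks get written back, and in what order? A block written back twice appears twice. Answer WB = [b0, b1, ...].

0: R B2 -> L2 miss  d=-]
1: W B2 -> L2 hit  d=D]
2: W B3 -> L0 miss  d=D]
3: R B0 -> L0 miss wb->B3  d=-]
4: W B7 -> L1 miss  d=D]
5: W B7 -> L1 hit  d=D]
6: R B3 -> L0 miss  d=-]
7: R B7 -> L1 hit  d=D]
8: R B4 -> L1 miss wb->B7  d=-]
9: W B0 -> L0 miss  d=D]

WB = [3, 7]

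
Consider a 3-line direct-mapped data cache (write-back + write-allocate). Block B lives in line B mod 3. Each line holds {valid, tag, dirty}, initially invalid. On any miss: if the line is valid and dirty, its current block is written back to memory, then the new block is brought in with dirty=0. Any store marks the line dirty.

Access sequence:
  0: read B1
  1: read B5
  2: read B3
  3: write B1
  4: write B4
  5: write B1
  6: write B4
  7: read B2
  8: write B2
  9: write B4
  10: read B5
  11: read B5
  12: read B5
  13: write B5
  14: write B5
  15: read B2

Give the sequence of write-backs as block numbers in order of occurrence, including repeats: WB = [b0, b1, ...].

WB = [1, 4, 1, 2, 5]

0: R B1 → L1 miss [-]
1: R B5 → L2 miss [-]
2: R B3 → L0 miss [-]
3: W B1 → L1 hit [D]
4: W B4 → L1 miss wb→B1 [D]
5: W B1 → L1 miss wb→B4 [D]
6: W B4 → L1 miss wb→B1 [D]
7: R B2 → L2 miss [-]
8: W B2 → L2 hit [D]
9: W B4 → L1 hit [D]
10: R B5 → L2 miss wb→B2 [-]
11: R B5 → L2 hit [-]
12: R B5 → L2 hit [-]
13: W B5 → L2 hit [D]
14: W B5 → L2 hit [D]
15: R B2 → L2 miss wb→B5 [-]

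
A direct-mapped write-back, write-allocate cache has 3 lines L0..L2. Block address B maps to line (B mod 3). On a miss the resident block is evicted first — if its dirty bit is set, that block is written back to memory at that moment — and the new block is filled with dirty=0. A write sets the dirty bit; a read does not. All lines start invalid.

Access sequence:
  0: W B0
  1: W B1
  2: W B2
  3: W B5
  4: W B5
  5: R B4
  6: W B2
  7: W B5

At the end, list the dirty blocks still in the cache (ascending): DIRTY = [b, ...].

0: W B0 → L0 miss [D]
1: W B1 → L1 miss [D]
2: W B2 → L2 miss [D]
3: W B5 → L2 miss wb→B2 [D]
4: W B5 → L2 hit [D]
5: R B4 → L1 miss wb→B1 [-]
6: W B2 → L2 miss wb→B5 [D]
7: W B5 → L2 miss wb→B2 [D]

DIRTY = [0, 5]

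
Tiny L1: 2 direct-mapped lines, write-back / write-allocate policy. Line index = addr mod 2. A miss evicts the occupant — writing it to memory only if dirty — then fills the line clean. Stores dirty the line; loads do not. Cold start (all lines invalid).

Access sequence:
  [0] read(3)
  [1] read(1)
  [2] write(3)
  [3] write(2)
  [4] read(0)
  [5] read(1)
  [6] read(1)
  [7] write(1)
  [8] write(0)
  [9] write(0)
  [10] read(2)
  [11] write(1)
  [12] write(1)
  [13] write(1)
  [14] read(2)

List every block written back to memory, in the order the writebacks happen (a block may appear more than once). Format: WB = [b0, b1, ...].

0: R B3 → L1 miss [-]
1: R B1 → L1 miss [-]
2: W B3 → L1 miss [D]
3: W B2 → L0 miss [D]
4: R B0 → L0 miss wb→B2 [-]
5: R B1 → L1 miss wb→B3 [-]
6: R B1 → L1 hit [-]
7: W B1 → L1 hit [D]
8: W B0 → L0 hit [D]
9: W B0 → L0 hit [D]
10: R B2 → L0 miss wb→B0 [-]
11: W B1 → L1 hit [D]
12: W B1 → L1 hit [D]
13: W B1 → L1 hit [D]
14: R B2 → L0 hit [-]

WB = [2, 3, 0]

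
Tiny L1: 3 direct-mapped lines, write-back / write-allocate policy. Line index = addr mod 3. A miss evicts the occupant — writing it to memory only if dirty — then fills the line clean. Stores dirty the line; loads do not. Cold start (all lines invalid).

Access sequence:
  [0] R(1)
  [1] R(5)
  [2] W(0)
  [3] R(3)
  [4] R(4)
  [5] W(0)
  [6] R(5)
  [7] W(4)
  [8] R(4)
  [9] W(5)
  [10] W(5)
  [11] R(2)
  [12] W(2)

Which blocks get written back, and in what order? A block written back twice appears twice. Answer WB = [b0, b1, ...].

WB = [0, 5]

  0 | R B1 → L1 miss [-]
  1 | R B5 → L2 miss [-]
  2 | W B0 → L0 miss [D]
  3 | R B3 → L0 miss wb→B0 [-]
  4 | R B4 → L1 miss [-]
  5 | W B0 → L0 miss [D]
  6 | R B5 → L2 hit [-]
  7 | W B4 → L1 hit [D]
  8 | R B4 → L1 hit [D]
  9 | W B5 → L2 hit [D]
  10 | W B5 → L2 hit [D]
  11 | R B2 → L2 miss wb→B5 [-]
  12 | W B2 → L2 hit [D]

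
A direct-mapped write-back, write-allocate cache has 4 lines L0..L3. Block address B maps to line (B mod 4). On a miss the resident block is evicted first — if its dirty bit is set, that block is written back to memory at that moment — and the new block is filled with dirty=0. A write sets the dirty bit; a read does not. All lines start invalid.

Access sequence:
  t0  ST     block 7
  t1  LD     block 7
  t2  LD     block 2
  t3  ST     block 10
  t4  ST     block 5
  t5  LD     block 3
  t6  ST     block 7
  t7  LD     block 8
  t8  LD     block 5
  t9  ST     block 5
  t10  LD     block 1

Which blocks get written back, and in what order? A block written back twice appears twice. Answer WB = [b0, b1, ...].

0: W B7 → L3 miss [D]
1: R B7 → L3 hit [D]
2: R B2 → L2 miss [-]
3: W B10 → L2 miss [D]
4: W B5 → L1 miss [D]
5: R B3 → L3 miss wb→B7 [-]
6: W B7 → L3 miss [D]
7: R B8 → L0 miss [-]
8: R B5 → L1 hit [D]
9: W B5 → L1 hit [D]
10: R B1 → L1 miss wb→B5 [-]

WB = [7, 5]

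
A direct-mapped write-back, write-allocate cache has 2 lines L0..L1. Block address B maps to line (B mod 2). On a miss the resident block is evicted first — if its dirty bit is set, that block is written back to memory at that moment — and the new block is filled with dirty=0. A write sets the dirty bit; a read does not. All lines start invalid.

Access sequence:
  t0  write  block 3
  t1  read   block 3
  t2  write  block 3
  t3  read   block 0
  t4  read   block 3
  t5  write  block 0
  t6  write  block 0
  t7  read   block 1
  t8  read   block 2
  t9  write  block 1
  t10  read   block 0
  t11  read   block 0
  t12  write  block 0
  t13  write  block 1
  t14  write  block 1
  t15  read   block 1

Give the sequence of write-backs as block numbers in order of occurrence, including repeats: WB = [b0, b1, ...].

  0 | W B3 → L1 miss [D]
  1 | R B3 → L1 hit [D]
  2 | W B3 → L1 hit [D]
  3 | R B0 → L0 miss [-]
  4 | R B3 → L1 hit [D]
  5 | W B0 → L0 hit [D]
  6 | W B0 → L0 hit [D]
  7 | R B1 → L1 miss wb→B3 [-]
  8 | R B2 → L0 miss wb→B0 [-]
  9 | W B1 → L1 hit [D]
  10 | R B0 → L0 miss [-]
  11 | R B0 → L0 hit [-]
  12 | W B0 → L0 hit [D]
  13 | W B1 → L1 hit [D]
  14 | W B1 → L1 hit [D]
  15 | R B1 → L1 hit [D]

WB = [3, 0]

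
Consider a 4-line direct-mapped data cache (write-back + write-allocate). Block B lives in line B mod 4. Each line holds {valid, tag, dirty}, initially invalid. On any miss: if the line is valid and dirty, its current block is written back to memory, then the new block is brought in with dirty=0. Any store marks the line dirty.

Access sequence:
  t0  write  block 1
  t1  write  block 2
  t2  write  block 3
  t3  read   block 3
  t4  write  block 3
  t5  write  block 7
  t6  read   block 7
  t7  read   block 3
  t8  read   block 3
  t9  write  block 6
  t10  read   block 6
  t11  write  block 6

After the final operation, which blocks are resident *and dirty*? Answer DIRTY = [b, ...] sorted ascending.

DIRTY = [1, 6]

  0 | W B1 → L1 miss [D]
  1 | W B2 → L2 miss [D]
  2 | W B3 → L3 miss [D]
  3 | R B3 → L3 hit [D]
  4 | W B3 → L3 hit [D]
  5 | W B7 → L3 miss wb→B3 [D]
  6 | R B7 → L3 hit [D]
  7 | R B3 → L3 miss wb→B7 [-]
  8 | R B3 → L3 hit [-]
  9 | W B6 → L2 miss wb→B2 [D]
  10 | R B6 → L2 hit [D]
  11 | W B6 → L2 hit [D]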